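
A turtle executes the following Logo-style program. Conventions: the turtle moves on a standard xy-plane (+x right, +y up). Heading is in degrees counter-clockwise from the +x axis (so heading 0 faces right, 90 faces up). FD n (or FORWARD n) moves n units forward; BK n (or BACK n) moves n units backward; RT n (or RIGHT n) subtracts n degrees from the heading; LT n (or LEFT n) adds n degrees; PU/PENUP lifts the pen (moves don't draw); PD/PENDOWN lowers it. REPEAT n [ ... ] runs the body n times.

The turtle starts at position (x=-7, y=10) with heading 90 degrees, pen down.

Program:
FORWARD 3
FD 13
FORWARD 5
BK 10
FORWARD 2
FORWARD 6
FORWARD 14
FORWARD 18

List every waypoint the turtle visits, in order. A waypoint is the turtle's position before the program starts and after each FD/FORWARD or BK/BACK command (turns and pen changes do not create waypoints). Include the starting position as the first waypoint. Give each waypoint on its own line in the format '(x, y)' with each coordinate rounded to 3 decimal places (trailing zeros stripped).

Answer: (-7, 10)
(-7, 13)
(-7, 26)
(-7, 31)
(-7, 21)
(-7, 23)
(-7, 29)
(-7, 43)
(-7, 61)

Derivation:
Executing turtle program step by step:
Start: pos=(-7,10), heading=90, pen down
FD 3: (-7,10) -> (-7,13) [heading=90, draw]
FD 13: (-7,13) -> (-7,26) [heading=90, draw]
FD 5: (-7,26) -> (-7,31) [heading=90, draw]
BK 10: (-7,31) -> (-7,21) [heading=90, draw]
FD 2: (-7,21) -> (-7,23) [heading=90, draw]
FD 6: (-7,23) -> (-7,29) [heading=90, draw]
FD 14: (-7,29) -> (-7,43) [heading=90, draw]
FD 18: (-7,43) -> (-7,61) [heading=90, draw]
Final: pos=(-7,61), heading=90, 8 segment(s) drawn
Waypoints (9 total):
(-7, 10)
(-7, 13)
(-7, 26)
(-7, 31)
(-7, 21)
(-7, 23)
(-7, 29)
(-7, 43)
(-7, 61)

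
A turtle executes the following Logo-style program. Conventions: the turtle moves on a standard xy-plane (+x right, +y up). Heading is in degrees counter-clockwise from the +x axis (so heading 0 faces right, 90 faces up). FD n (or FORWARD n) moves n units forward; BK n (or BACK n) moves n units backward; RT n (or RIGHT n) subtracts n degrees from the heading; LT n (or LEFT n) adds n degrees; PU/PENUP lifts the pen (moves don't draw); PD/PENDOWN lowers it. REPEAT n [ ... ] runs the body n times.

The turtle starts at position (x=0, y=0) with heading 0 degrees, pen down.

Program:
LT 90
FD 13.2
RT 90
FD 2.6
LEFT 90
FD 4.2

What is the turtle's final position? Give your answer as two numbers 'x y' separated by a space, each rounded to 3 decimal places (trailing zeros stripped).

Answer: 2.6 17.4

Derivation:
Executing turtle program step by step:
Start: pos=(0,0), heading=0, pen down
LT 90: heading 0 -> 90
FD 13.2: (0,0) -> (0,13.2) [heading=90, draw]
RT 90: heading 90 -> 0
FD 2.6: (0,13.2) -> (2.6,13.2) [heading=0, draw]
LT 90: heading 0 -> 90
FD 4.2: (2.6,13.2) -> (2.6,17.4) [heading=90, draw]
Final: pos=(2.6,17.4), heading=90, 3 segment(s) drawn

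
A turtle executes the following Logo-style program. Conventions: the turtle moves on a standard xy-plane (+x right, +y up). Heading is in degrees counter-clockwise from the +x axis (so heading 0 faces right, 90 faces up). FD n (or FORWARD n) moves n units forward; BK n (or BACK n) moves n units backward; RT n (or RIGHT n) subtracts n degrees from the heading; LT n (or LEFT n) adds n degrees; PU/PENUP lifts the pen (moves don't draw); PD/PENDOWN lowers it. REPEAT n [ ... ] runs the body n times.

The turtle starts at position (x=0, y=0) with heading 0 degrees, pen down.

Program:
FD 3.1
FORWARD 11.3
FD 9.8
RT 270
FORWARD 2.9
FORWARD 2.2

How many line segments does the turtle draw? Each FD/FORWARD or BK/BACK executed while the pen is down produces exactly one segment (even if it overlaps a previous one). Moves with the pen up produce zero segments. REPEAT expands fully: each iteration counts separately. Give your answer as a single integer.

Executing turtle program step by step:
Start: pos=(0,0), heading=0, pen down
FD 3.1: (0,0) -> (3.1,0) [heading=0, draw]
FD 11.3: (3.1,0) -> (14.4,0) [heading=0, draw]
FD 9.8: (14.4,0) -> (24.2,0) [heading=0, draw]
RT 270: heading 0 -> 90
FD 2.9: (24.2,0) -> (24.2,2.9) [heading=90, draw]
FD 2.2: (24.2,2.9) -> (24.2,5.1) [heading=90, draw]
Final: pos=(24.2,5.1), heading=90, 5 segment(s) drawn
Segments drawn: 5

Answer: 5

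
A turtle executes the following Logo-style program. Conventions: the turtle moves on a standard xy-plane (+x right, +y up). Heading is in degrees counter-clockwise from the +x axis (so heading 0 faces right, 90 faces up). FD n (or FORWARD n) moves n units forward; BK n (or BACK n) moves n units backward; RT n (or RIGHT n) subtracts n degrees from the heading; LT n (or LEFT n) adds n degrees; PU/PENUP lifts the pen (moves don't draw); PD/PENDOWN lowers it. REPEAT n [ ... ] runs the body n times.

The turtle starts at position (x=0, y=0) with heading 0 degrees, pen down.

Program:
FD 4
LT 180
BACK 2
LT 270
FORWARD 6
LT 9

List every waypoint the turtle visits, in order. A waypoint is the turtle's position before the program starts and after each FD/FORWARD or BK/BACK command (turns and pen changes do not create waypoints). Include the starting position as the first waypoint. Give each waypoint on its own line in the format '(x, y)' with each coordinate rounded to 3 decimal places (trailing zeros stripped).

Executing turtle program step by step:
Start: pos=(0,0), heading=0, pen down
FD 4: (0,0) -> (4,0) [heading=0, draw]
LT 180: heading 0 -> 180
BK 2: (4,0) -> (6,0) [heading=180, draw]
LT 270: heading 180 -> 90
FD 6: (6,0) -> (6,6) [heading=90, draw]
LT 9: heading 90 -> 99
Final: pos=(6,6), heading=99, 3 segment(s) drawn
Waypoints (4 total):
(0, 0)
(4, 0)
(6, 0)
(6, 6)

Answer: (0, 0)
(4, 0)
(6, 0)
(6, 6)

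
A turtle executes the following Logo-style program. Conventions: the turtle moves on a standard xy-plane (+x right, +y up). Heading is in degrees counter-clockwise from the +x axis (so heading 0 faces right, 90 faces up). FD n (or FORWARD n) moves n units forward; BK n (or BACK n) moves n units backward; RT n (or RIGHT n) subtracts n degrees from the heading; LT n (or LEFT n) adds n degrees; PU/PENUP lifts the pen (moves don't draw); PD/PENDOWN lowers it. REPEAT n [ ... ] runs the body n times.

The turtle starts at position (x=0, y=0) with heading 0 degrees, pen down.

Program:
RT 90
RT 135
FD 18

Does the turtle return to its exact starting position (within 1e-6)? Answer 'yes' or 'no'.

Executing turtle program step by step:
Start: pos=(0,0), heading=0, pen down
RT 90: heading 0 -> 270
RT 135: heading 270 -> 135
FD 18: (0,0) -> (-12.728,12.728) [heading=135, draw]
Final: pos=(-12.728,12.728), heading=135, 1 segment(s) drawn

Start position: (0, 0)
Final position: (-12.728, 12.728)
Distance = 18; >= 1e-6 -> NOT closed

Answer: no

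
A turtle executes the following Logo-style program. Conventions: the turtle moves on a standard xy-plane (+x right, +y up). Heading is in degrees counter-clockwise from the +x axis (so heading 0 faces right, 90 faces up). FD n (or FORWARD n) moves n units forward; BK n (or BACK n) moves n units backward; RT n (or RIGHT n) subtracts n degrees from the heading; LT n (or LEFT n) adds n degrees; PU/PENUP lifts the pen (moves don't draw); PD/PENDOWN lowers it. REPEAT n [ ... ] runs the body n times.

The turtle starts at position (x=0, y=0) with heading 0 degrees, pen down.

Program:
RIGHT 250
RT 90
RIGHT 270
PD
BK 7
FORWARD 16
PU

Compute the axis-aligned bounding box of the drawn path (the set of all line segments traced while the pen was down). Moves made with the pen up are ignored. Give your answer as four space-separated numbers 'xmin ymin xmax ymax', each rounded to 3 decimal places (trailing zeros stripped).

Executing turtle program step by step:
Start: pos=(0,0), heading=0, pen down
RT 250: heading 0 -> 110
RT 90: heading 110 -> 20
RT 270: heading 20 -> 110
PD: pen down
BK 7: (0,0) -> (2.394,-6.578) [heading=110, draw]
FD 16: (2.394,-6.578) -> (-3.078,8.457) [heading=110, draw]
PU: pen up
Final: pos=(-3.078,8.457), heading=110, 2 segment(s) drawn

Segment endpoints: x in {-3.078, 0, 2.394}, y in {-6.578, 0, 8.457}
xmin=-3.078, ymin=-6.578, xmax=2.394, ymax=8.457

Answer: -3.078 -6.578 2.394 8.457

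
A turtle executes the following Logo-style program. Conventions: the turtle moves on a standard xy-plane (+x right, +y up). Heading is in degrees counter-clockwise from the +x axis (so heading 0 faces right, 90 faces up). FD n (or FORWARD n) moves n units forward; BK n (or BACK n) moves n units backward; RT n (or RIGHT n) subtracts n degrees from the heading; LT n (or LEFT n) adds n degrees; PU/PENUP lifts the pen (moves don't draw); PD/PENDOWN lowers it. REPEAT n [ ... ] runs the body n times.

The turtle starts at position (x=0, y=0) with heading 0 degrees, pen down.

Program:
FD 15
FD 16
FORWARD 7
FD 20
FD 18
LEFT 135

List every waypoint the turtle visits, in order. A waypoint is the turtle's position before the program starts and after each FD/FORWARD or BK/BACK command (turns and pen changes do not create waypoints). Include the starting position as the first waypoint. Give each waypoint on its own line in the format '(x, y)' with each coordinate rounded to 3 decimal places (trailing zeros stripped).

Executing turtle program step by step:
Start: pos=(0,0), heading=0, pen down
FD 15: (0,0) -> (15,0) [heading=0, draw]
FD 16: (15,0) -> (31,0) [heading=0, draw]
FD 7: (31,0) -> (38,0) [heading=0, draw]
FD 20: (38,0) -> (58,0) [heading=0, draw]
FD 18: (58,0) -> (76,0) [heading=0, draw]
LT 135: heading 0 -> 135
Final: pos=(76,0), heading=135, 5 segment(s) drawn
Waypoints (6 total):
(0, 0)
(15, 0)
(31, 0)
(38, 0)
(58, 0)
(76, 0)

Answer: (0, 0)
(15, 0)
(31, 0)
(38, 0)
(58, 0)
(76, 0)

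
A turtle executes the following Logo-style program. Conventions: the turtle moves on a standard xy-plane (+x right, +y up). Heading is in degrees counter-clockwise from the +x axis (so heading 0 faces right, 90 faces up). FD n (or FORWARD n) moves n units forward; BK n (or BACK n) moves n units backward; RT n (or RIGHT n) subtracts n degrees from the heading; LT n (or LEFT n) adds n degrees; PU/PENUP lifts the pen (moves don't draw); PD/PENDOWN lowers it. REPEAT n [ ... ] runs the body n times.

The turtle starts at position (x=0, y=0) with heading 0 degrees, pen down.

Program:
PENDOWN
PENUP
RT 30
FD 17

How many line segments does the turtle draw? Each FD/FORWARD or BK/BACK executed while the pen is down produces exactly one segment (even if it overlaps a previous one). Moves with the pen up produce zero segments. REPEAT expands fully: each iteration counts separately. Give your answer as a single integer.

Executing turtle program step by step:
Start: pos=(0,0), heading=0, pen down
PD: pen down
PU: pen up
RT 30: heading 0 -> 330
FD 17: (0,0) -> (14.722,-8.5) [heading=330, move]
Final: pos=(14.722,-8.5), heading=330, 0 segment(s) drawn
Segments drawn: 0

Answer: 0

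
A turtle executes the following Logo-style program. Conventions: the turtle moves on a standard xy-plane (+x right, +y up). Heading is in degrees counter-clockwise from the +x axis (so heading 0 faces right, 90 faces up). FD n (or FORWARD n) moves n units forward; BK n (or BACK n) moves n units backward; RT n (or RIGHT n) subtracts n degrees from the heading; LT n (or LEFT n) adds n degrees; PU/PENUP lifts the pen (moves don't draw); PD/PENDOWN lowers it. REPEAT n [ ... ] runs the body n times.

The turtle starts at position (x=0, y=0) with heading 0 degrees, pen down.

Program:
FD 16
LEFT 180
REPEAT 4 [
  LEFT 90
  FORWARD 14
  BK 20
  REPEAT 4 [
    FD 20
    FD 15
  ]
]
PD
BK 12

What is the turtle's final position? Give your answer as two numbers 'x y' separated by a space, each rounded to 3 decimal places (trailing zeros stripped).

Executing turtle program step by step:
Start: pos=(0,0), heading=0, pen down
FD 16: (0,0) -> (16,0) [heading=0, draw]
LT 180: heading 0 -> 180
REPEAT 4 [
  -- iteration 1/4 --
  LT 90: heading 180 -> 270
  FD 14: (16,0) -> (16,-14) [heading=270, draw]
  BK 20: (16,-14) -> (16,6) [heading=270, draw]
  REPEAT 4 [
    -- iteration 1/4 --
    FD 20: (16,6) -> (16,-14) [heading=270, draw]
    FD 15: (16,-14) -> (16,-29) [heading=270, draw]
    -- iteration 2/4 --
    FD 20: (16,-29) -> (16,-49) [heading=270, draw]
    FD 15: (16,-49) -> (16,-64) [heading=270, draw]
    -- iteration 3/4 --
    FD 20: (16,-64) -> (16,-84) [heading=270, draw]
    FD 15: (16,-84) -> (16,-99) [heading=270, draw]
    -- iteration 4/4 --
    FD 20: (16,-99) -> (16,-119) [heading=270, draw]
    FD 15: (16,-119) -> (16,-134) [heading=270, draw]
  ]
  -- iteration 2/4 --
  LT 90: heading 270 -> 0
  FD 14: (16,-134) -> (30,-134) [heading=0, draw]
  BK 20: (30,-134) -> (10,-134) [heading=0, draw]
  REPEAT 4 [
    -- iteration 1/4 --
    FD 20: (10,-134) -> (30,-134) [heading=0, draw]
    FD 15: (30,-134) -> (45,-134) [heading=0, draw]
    -- iteration 2/4 --
    FD 20: (45,-134) -> (65,-134) [heading=0, draw]
    FD 15: (65,-134) -> (80,-134) [heading=0, draw]
    -- iteration 3/4 --
    FD 20: (80,-134) -> (100,-134) [heading=0, draw]
    FD 15: (100,-134) -> (115,-134) [heading=0, draw]
    -- iteration 4/4 --
    FD 20: (115,-134) -> (135,-134) [heading=0, draw]
    FD 15: (135,-134) -> (150,-134) [heading=0, draw]
  ]
  -- iteration 3/4 --
  LT 90: heading 0 -> 90
  FD 14: (150,-134) -> (150,-120) [heading=90, draw]
  BK 20: (150,-120) -> (150,-140) [heading=90, draw]
  REPEAT 4 [
    -- iteration 1/4 --
    FD 20: (150,-140) -> (150,-120) [heading=90, draw]
    FD 15: (150,-120) -> (150,-105) [heading=90, draw]
    -- iteration 2/4 --
    FD 20: (150,-105) -> (150,-85) [heading=90, draw]
    FD 15: (150,-85) -> (150,-70) [heading=90, draw]
    -- iteration 3/4 --
    FD 20: (150,-70) -> (150,-50) [heading=90, draw]
    FD 15: (150,-50) -> (150,-35) [heading=90, draw]
    -- iteration 4/4 --
    FD 20: (150,-35) -> (150,-15) [heading=90, draw]
    FD 15: (150,-15) -> (150,0) [heading=90, draw]
  ]
  -- iteration 4/4 --
  LT 90: heading 90 -> 180
  FD 14: (150,0) -> (136,0) [heading=180, draw]
  BK 20: (136,0) -> (156,0) [heading=180, draw]
  REPEAT 4 [
    -- iteration 1/4 --
    FD 20: (156,0) -> (136,0) [heading=180, draw]
    FD 15: (136,0) -> (121,0) [heading=180, draw]
    -- iteration 2/4 --
    FD 20: (121,0) -> (101,0) [heading=180, draw]
    FD 15: (101,0) -> (86,0) [heading=180, draw]
    -- iteration 3/4 --
    FD 20: (86,0) -> (66,0) [heading=180, draw]
    FD 15: (66,0) -> (51,0) [heading=180, draw]
    -- iteration 4/4 --
    FD 20: (51,0) -> (31,0) [heading=180, draw]
    FD 15: (31,0) -> (16,0) [heading=180, draw]
  ]
]
PD: pen down
BK 12: (16,0) -> (28,0) [heading=180, draw]
Final: pos=(28,0), heading=180, 42 segment(s) drawn

Answer: 28 0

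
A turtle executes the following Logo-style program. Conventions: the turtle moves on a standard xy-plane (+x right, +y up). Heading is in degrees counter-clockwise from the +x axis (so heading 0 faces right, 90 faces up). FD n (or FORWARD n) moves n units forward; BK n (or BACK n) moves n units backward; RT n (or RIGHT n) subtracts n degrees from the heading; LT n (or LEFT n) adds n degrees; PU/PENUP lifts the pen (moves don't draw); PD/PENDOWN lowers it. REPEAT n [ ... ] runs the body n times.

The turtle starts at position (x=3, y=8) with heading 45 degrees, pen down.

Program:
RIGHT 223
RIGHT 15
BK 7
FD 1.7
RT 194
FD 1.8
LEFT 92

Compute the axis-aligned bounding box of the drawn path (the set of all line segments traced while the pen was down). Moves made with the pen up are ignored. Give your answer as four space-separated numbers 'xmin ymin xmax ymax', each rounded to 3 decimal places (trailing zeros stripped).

Answer: 3 5.991 9.821 8

Derivation:
Executing turtle program step by step:
Start: pos=(3,8), heading=45, pen down
RT 223: heading 45 -> 182
RT 15: heading 182 -> 167
BK 7: (3,8) -> (9.821,6.425) [heading=167, draw]
FD 1.7: (9.821,6.425) -> (8.164,6.808) [heading=167, draw]
RT 194: heading 167 -> 333
FD 1.8: (8.164,6.808) -> (9.768,5.991) [heading=333, draw]
LT 92: heading 333 -> 65
Final: pos=(9.768,5.991), heading=65, 3 segment(s) drawn

Segment endpoints: x in {3, 8.164, 9.768, 9.821}, y in {5.991, 6.425, 6.808, 8}
xmin=3, ymin=5.991, xmax=9.821, ymax=8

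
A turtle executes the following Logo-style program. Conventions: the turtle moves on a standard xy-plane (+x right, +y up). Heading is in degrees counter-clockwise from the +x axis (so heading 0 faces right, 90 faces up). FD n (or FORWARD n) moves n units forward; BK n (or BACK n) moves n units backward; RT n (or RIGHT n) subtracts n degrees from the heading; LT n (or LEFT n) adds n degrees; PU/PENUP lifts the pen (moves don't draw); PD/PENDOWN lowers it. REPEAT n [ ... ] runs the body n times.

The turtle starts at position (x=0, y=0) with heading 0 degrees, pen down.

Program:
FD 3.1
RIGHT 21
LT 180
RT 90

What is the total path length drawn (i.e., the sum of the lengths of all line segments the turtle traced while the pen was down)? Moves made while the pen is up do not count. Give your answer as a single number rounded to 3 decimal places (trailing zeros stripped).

Answer: 3.1

Derivation:
Executing turtle program step by step:
Start: pos=(0,0), heading=0, pen down
FD 3.1: (0,0) -> (3.1,0) [heading=0, draw]
RT 21: heading 0 -> 339
LT 180: heading 339 -> 159
RT 90: heading 159 -> 69
Final: pos=(3.1,0), heading=69, 1 segment(s) drawn

Segment lengths:
  seg 1: (0,0) -> (3.1,0), length = 3.1
Total = 3.1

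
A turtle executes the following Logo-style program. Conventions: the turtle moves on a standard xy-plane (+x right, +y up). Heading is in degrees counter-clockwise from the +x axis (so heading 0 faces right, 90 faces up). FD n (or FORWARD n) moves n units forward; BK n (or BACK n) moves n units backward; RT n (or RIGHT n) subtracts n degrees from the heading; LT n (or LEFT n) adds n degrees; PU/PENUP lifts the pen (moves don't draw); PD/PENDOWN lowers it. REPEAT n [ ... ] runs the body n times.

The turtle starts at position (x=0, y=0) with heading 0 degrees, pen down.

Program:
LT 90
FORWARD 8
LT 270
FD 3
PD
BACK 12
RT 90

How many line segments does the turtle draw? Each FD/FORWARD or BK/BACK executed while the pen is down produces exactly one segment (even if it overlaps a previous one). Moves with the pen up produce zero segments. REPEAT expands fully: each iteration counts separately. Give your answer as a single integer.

Executing turtle program step by step:
Start: pos=(0,0), heading=0, pen down
LT 90: heading 0 -> 90
FD 8: (0,0) -> (0,8) [heading=90, draw]
LT 270: heading 90 -> 0
FD 3: (0,8) -> (3,8) [heading=0, draw]
PD: pen down
BK 12: (3,8) -> (-9,8) [heading=0, draw]
RT 90: heading 0 -> 270
Final: pos=(-9,8), heading=270, 3 segment(s) drawn
Segments drawn: 3

Answer: 3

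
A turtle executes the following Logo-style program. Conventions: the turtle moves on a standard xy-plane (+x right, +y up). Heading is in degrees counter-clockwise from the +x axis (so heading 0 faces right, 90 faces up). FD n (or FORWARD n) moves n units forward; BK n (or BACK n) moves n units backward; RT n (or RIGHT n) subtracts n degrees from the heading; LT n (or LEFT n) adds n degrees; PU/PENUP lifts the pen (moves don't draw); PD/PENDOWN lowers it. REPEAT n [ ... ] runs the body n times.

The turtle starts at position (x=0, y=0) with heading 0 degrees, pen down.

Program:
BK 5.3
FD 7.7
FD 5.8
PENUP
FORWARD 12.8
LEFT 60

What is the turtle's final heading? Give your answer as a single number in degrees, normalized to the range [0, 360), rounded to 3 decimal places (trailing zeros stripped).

Answer: 60

Derivation:
Executing turtle program step by step:
Start: pos=(0,0), heading=0, pen down
BK 5.3: (0,0) -> (-5.3,0) [heading=0, draw]
FD 7.7: (-5.3,0) -> (2.4,0) [heading=0, draw]
FD 5.8: (2.4,0) -> (8.2,0) [heading=0, draw]
PU: pen up
FD 12.8: (8.2,0) -> (21,0) [heading=0, move]
LT 60: heading 0 -> 60
Final: pos=(21,0), heading=60, 3 segment(s) drawn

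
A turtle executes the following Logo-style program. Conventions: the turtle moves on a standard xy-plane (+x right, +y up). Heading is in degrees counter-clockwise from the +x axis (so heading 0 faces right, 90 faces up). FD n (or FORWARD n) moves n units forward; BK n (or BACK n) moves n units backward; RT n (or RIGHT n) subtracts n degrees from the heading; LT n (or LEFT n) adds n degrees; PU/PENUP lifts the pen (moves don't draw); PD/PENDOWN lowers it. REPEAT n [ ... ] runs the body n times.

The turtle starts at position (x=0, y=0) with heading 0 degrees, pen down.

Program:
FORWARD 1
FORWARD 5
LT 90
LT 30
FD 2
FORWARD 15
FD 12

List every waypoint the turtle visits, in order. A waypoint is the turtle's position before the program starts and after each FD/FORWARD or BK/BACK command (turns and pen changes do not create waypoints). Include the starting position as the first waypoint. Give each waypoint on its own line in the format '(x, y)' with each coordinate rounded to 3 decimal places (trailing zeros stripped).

Executing turtle program step by step:
Start: pos=(0,0), heading=0, pen down
FD 1: (0,0) -> (1,0) [heading=0, draw]
FD 5: (1,0) -> (6,0) [heading=0, draw]
LT 90: heading 0 -> 90
LT 30: heading 90 -> 120
FD 2: (6,0) -> (5,1.732) [heading=120, draw]
FD 15: (5,1.732) -> (-2.5,14.722) [heading=120, draw]
FD 12: (-2.5,14.722) -> (-8.5,25.115) [heading=120, draw]
Final: pos=(-8.5,25.115), heading=120, 5 segment(s) drawn
Waypoints (6 total):
(0, 0)
(1, 0)
(6, 0)
(5, 1.732)
(-2.5, 14.722)
(-8.5, 25.115)

Answer: (0, 0)
(1, 0)
(6, 0)
(5, 1.732)
(-2.5, 14.722)
(-8.5, 25.115)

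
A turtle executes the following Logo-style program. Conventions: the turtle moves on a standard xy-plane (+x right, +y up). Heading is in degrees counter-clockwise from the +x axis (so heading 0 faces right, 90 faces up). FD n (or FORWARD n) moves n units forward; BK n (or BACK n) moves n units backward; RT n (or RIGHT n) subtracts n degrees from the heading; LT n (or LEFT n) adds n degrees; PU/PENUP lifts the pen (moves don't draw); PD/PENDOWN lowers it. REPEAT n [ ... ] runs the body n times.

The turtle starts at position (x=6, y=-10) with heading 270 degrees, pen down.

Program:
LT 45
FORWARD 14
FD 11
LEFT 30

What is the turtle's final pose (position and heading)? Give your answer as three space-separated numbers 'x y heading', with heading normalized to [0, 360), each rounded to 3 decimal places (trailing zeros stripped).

Answer: 23.678 -27.678 345

Derivation:
Executing turtle program step by step:
Start: pos=(6,-10), heading=270, pen down
LT 45: heading 270 -> 315
FD 14: (6,-10) -> (15.899,-19.899) [heading=315, draw]
FD 11: (15.899,-19.899) -> (23.678,-27.678) [heading=315, draw]
LT 30: heading 315 -> 345
Final: pos=(23.678,-27.678), heading=345, 2 segment(s) drawn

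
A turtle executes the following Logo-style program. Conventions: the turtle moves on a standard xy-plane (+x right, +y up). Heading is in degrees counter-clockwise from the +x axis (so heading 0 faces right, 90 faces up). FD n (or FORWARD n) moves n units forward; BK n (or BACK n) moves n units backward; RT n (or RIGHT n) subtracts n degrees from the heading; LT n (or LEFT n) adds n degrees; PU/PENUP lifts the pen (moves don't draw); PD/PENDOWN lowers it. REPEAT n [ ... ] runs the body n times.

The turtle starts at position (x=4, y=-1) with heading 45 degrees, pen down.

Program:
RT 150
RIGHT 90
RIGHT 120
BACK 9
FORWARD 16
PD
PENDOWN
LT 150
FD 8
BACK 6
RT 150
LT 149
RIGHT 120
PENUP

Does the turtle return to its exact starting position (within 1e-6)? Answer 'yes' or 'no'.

Answer: no

Derivation:
Executing turtle program step by step:
Start: pos=(4,-1), heading=45, pen down
RT 150: heading 45 -> 255
RT 90: heading 255 -> 165
RT 120: heading 165 -> 45
BK 9: (4,-1) -> (-2.364,-7.364) [heading=45, draw]
FD 16: (-2.364,-7.364) -> (8.95,3.95) [heading=45, draw]
PD: pen down
PD: pen down
LT 150: heading 45 -> 195
FD 8: (8.95,3.95) -> (1.222,1.879) [heading=195, draw]
BK 6: (1.222,1.879) -> (7.018,3.432) [heading=195, draw]
RT 150: heading 195 -> 45
LT 149: heading 45 -> 194
RT 120: heading 194 -> 74
PU: pen up
Final: pos=(7.018,3.432), heading=74, 4 segment(s) drawn

Start position: (4, -1)
Final position: (7.018, 3.432)
Distance = 5.362; >= 1e-6 -> NOT closed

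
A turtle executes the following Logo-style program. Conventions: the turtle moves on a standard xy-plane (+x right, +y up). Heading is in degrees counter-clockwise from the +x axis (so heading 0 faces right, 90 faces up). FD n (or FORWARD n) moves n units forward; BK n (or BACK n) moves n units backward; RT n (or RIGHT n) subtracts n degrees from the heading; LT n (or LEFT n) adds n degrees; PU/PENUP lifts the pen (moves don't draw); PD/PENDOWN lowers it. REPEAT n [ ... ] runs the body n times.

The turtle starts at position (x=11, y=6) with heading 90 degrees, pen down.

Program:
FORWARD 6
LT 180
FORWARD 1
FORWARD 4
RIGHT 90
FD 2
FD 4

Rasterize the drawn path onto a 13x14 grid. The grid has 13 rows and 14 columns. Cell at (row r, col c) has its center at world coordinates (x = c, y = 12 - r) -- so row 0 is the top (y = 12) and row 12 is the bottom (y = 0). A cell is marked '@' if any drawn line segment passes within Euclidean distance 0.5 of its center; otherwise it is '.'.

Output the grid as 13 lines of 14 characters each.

Segment 0: (11,6) -> (11,12)
Segment 1: (11,12) -> (11,11)
Segment 2: (11,11) -> (11,7)
Segment 3: (11,7) -> (9,7)
Segment 4: (9,7) -> (5,7)

Answer: ...........@..
...........@..
...........@..
...........@..
...........@..
.....@@@@@@@..
...........@..
..............
..............
..............
..............
..............
..............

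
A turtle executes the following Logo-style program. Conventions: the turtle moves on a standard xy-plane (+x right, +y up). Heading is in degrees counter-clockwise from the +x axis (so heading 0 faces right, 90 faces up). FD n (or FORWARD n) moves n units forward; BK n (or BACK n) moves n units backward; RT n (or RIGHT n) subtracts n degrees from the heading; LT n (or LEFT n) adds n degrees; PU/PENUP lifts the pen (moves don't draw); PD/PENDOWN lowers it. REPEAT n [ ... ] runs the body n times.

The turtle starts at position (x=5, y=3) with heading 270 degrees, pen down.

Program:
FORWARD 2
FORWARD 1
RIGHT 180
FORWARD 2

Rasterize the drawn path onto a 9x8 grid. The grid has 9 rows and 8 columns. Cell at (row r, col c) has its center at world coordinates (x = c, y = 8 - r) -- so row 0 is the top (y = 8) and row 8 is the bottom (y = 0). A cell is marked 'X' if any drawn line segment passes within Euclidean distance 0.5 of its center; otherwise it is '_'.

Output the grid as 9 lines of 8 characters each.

Segment 0: (5,3) -> (5,1)
Segment 1: (5,1) -> (5,0)
Segment 2: (5,0) -> (5,2)

Answer: ________
________
________
________
________
_____X__
_____X__
_____X__
_____X__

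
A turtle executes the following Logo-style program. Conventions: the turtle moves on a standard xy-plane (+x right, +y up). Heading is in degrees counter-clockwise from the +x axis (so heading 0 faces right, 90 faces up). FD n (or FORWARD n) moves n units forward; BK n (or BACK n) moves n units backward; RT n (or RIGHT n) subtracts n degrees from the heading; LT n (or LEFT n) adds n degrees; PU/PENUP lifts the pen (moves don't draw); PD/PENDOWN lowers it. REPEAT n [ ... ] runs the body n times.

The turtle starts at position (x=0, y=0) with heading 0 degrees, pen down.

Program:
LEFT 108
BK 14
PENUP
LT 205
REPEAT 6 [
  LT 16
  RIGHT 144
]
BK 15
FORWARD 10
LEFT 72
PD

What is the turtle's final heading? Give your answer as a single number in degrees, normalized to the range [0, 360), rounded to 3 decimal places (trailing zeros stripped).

Answer: 337

Derivation:
Executing turtle program step by step:
Start: pos=(0,0), heading=0, pen down
LT 108: heading 0 -> 108
BK 14: (0,0) -> (4.326,-13.315) [heading=108, draw]
PU: pen up
LT 205: heading 108 -> 313
REPEAT 6 [
  -- iteration 1/6 --
  LT 16: heading 313 -> 329
  RT 144: heading 329 -> 185
  -- iteration 2/6 --
  LT 16: heading 185 -> 201
  RT 144: heading 201 -> 57
  -- iteration 3/6 --
  LT 16: heading 57 -> 73
  RT 144: heading 73 -> 289
  -- iteration 4/6 --
  LT 16: heading 289 -> 305
  RT 144: heading 305 -> 161
  -- iteration 5/6 --
  LT 16: heading 161 -> 177
  RT 144: heading 177 -> 33
  -- iteration 6/6 --
  LT 16: heading 33 -> 49
  RT 144: heading 49 -> 265
]
BK 15: (4.326,-13.315) -> (5.634,1.628) [heading=265, move]
FD 10: (5.634,1.628) -> (4.762,-8.334) [heading=265, move]
LT 72: heading 265 -> 337
PD: pen down
Final: pos=(4.762,-8.334), heading=337, 1 segment(s) drawn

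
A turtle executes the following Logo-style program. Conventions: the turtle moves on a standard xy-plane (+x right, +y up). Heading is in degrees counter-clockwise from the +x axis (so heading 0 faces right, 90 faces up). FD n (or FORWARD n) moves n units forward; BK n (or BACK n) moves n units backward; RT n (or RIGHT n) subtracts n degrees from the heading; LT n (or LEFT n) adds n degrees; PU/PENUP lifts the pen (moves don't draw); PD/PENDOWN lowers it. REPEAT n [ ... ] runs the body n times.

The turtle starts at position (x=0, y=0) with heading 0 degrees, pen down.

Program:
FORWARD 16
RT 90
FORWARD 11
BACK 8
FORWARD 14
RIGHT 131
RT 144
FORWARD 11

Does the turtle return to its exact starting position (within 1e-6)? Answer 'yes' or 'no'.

Answer: no

Derivation:
Executing turtle program step by step:
Start: pos=(0,0), heading=0, pen down
FD 16: (0,0) -> (16,0) [heading=0, draw]
RT 90: heading 0 -> 270
FD 11: (16,0) -> (16,-11) [heading=270, draw]
BK 8: (16,-11) -> (16,-3) [heading=270, draw]
FD 14: (16,-3) -> (16,-17) [heading=270, draw]
RT 131: heading 270 -> 139
RT 144: heading 139 -> 355
FD 11: (16,-17) -> (26.958,-17.959) [heading=355, draw]
Final: pos=(26.958,-17.959), heading=355, 5 segment(s) drawn

Start position: (0, 0)
Final position: (26.958, -17.959)
Distance = 32.392; >= 1e-6 -> NOT closed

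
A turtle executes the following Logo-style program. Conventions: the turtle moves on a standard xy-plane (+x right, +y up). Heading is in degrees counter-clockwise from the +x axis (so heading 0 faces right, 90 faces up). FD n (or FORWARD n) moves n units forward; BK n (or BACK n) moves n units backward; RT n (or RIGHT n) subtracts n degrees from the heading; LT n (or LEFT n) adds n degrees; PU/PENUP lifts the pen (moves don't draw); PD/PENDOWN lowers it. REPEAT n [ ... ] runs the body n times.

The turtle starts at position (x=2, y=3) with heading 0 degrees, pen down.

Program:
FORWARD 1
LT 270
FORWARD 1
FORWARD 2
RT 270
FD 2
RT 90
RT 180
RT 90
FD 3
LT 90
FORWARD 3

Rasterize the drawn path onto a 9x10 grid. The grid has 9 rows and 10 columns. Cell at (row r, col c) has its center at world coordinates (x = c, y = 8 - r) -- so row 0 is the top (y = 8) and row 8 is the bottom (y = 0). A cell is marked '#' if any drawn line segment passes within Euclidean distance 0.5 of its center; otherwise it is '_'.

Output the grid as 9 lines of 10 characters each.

Answer: __________
__________
__________
__________
__________
__##____#_
___#____#_
___#____#_
___######_

Derivation:
Segment 0: (2,3) -> (3,3)
Segment 1: (3,3) -> (3,2)
Segment 2: (3,2) -> (3,0)
Segment 3: (3,0) -> (5,0)
Segment 4: (5,0) -> (8,0)
Segment 5: (8,0) -> (8,3)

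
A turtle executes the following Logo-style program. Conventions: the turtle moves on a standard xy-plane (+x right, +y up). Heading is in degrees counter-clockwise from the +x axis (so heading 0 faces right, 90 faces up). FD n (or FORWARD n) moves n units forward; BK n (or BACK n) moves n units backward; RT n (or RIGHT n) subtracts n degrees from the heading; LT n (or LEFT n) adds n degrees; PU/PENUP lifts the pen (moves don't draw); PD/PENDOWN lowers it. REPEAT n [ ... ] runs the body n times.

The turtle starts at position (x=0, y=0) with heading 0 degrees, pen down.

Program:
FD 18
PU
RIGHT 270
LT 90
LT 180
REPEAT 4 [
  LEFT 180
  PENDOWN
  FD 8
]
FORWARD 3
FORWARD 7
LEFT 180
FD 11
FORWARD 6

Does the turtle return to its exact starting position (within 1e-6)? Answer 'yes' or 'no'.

Executing turtle program step by step:
Start: pos=(0,0), heading=0, pen down
FD 18: (0,0) -> (18,0) [heading=0, draw]
PU: pen up
RT 270: heading 0 -> 90
LT 90: heading 90 -> 180
LT 180: heading 180 -> 0
REPEAT 4 [
  -- iteration 1/4 --
  LT 180: heading 0 -> 180
  PD: pen down
  FD 8: (18,0) -> (10,0) [heading=180, draw]
  -- iteration 2/4 --
  LT 180: heading 180 -> 0
  PD: pen down
  FD 8: (10,0) -> (18,0) [heading=0, draw]
  -- iteration 3/4 --
  LT 180: heading 0 -> 180
  PD: pen down
  FD 8: (18,0) -> (10,0) [heading=180, draw]
  -- iteration 4/4 --
  LT 180: heading 180 -> 0
  PD: pen down
  FD 8: (10,0) -> (18,0) [heading=0, draw]
]
FD 3: (18,0) -> (21,0) [heading=0, draw]
FD 7: (21,0) -> (28,0) [heading=0, draw]
LT 180: heading 0 -> 180
FD 11: (28,0) -> (17,0) [heading=180, draw]
FD 6: (17,0) -> (11,0) [heading=180, draw]
Final: pos=(11,0), heading=180, 9 segment(s) drawn

Start position: (0, 0)
Final position: (11, 0)
Distance = 11; >= 1e-6 -> NOT closed

Answer: no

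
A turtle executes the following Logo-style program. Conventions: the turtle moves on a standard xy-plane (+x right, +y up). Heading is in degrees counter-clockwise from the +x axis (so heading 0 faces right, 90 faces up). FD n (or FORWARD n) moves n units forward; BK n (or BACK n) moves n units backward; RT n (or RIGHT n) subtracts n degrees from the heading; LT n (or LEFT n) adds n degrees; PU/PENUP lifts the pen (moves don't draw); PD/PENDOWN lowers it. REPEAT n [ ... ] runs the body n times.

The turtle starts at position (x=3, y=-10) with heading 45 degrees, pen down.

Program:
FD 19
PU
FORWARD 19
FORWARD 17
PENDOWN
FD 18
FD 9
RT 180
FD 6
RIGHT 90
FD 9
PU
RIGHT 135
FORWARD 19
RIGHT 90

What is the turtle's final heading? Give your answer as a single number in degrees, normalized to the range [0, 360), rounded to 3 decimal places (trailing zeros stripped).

Answer: 270

Derivation:
Executing turtle program step by step:
Start: pos=(3,-10), heading=45, pen down
FD 19: (3,-10) -> (16.435,3.435) [heading=45, draw]
PU: pen up
FD 19: (16.435,3.435) -> (29.87,16.87) [heading=45, move]
FD 17: (29.87,16.87) -> (41.891,28.891) [heading=45, move]
PD: pen down
FD 18: (41.891,28.891) -> (54.619,41.619) [heading=45, draw]
FD 9: (54.619,41.619) -> (60.983,47.983) [heading=45, draw]
RT 180: heading 45 -> 225
FD 6: (60.983,47.983) -> (56.74,43.74) [heading=225, draw]
RT 90: heading 225 -> 135
FD 9: (56.74,43.74) -> (50.376,50.104) [heading=135, draw]
PU: pen up
RT 135: heading 135 -> 0
FD 19: (50.376,50.104) -> (69.376,50.104) [heading=0, move]
RT 90: heading 0 -> 270
Final: pos=(69.376,50.104), heading=270, 5 segment(s) drawn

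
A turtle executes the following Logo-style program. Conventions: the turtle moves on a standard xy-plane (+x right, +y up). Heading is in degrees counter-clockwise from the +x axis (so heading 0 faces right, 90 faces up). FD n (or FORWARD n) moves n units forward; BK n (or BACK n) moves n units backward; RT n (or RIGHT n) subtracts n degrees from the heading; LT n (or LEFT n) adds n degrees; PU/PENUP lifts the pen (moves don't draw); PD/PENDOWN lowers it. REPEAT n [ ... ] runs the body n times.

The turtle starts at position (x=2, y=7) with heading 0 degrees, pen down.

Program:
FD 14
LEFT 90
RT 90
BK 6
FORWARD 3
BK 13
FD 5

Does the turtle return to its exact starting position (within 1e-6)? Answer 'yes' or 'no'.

Answer: no

Derivation:
Executing turtle program step by step:
Start: pos=(2,7), heading=0, pen down
FD 14: (2,7) -> (16,7) [heading=0, draw]
LT 90: heading 0 -> 90
RT 90: heading 90 -> 0
BK 6: (16,7) -> (10,7) [heading=0, draw]
FD 3: (10,7) -> (13,7) [heading=0, draw]
BK 13: (13,7) -> (0,7) [heading=0, draw]
FD 5: (0,7) -> (5,7) [heading=0, draw]
Final: pos=(5,7), heading=0, 5 segment(s) drawn

Start position: (2, 7)
Final position: (5, 7)
Distance = 3; >= 1e-6 -> NOT closed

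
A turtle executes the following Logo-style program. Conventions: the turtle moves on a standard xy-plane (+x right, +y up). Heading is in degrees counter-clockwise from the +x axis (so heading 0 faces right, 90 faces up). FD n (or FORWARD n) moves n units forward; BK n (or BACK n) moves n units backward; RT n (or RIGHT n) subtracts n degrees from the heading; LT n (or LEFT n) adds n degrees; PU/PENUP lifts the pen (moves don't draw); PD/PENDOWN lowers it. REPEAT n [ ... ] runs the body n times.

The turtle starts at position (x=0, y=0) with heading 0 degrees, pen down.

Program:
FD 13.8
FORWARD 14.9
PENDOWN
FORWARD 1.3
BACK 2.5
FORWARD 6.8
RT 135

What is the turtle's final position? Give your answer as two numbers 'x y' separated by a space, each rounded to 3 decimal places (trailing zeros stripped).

Executing turtle program step by step:
Start: pos=(0,0), heading=0, pen down
FD 13.8: (0,0) -> (13.8,0) [heading=0, draw]
FD 14.9: (13.8,0) -> (28.7,0) [heading=0, draw]
PD: pen down
FD 1.3: (28.7,0) -> (30,0) [heading=0, draw]
BK 2.5: (30,0) -> (27.5,0) [heading=0, draw]
FD 6.8: (27.5,0) -> (34.3,0) [heading=0, draw]
RT 135: heading 0 -> 225
Final: pos=(34.3,0), heading=225, 5 segment(s) drawn

Answer: 34.3 0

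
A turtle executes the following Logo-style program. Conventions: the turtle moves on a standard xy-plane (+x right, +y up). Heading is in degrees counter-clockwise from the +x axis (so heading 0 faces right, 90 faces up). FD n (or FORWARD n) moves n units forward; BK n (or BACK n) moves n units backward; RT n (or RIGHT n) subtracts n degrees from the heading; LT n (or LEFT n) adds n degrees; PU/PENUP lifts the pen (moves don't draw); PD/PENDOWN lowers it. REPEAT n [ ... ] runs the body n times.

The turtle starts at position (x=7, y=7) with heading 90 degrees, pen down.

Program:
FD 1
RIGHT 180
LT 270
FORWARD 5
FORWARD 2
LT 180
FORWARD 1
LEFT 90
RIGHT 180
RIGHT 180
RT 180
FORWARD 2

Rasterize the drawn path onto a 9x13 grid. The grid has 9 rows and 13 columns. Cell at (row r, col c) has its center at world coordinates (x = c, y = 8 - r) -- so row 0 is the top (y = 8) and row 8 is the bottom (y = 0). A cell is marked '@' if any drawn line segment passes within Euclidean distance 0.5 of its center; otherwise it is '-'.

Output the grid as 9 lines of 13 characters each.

Answer: @@@@@@@@-----
-@-----@-----
-@-----------
-------------
-------------
-------------
-------------
-------------
-------------

Derivation:
Segment 0: (7,7) -> (7,8)
Segment 1: (7,8) -> (2,8)
Segment 2: (2,8) -> (0,8)
Segment 3: (0,8) -> (1,8)
Segment 4: (1,8) -> (1,6)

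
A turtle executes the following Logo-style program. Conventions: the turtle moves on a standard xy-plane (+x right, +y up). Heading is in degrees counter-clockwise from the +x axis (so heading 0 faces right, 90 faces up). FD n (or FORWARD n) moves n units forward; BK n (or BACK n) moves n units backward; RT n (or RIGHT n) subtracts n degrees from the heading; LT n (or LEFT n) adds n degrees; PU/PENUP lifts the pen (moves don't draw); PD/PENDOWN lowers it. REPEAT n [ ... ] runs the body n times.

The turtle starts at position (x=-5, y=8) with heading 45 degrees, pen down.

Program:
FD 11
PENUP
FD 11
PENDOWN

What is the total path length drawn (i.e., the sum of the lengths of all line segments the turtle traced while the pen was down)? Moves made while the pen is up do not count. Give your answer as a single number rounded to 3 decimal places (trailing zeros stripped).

Executing turtle program step by step:
Start: pos=(-5,8), heading=45, pen down
FD 11: (-5,8) -> (2.778,15.778) [heading=45, draw]
PU: pen up
FD 11: (2.778,15.778) -> (10.556,23.556) [heading=45, move]
PD: pen down
Final: pos=(10.556,23.556), heading=45, 1 segment(s) drawn

Segment lengths:
  seg 1: (-5,8) -> (2.778,15.778), length = 11
Total = 11

Answer: 11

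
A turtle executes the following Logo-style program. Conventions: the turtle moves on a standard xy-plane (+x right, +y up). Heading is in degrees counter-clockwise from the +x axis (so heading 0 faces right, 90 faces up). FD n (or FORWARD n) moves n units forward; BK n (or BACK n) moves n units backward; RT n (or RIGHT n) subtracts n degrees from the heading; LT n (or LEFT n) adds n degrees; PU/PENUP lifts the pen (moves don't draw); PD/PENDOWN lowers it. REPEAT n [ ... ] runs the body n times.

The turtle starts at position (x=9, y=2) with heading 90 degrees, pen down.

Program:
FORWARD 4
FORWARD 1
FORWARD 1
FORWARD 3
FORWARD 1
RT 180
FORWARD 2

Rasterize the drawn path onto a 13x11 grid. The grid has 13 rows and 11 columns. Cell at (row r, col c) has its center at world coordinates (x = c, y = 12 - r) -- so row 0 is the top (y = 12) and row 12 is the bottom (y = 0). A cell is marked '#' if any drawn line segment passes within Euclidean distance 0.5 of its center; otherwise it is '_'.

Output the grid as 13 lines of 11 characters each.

Segment 0: (9,2) -> (9,6)
Segment 1: (9,6) -> (9,7)
Segment 2: (9,7) -> (9,8)
Segment 3: (9,8) -> (9,11)
Segment 4: (9,11) -> (9,12)
Segment 5: (9,12) -> (9,10)

Answer: _________#_
_________#_
_________#_
_________#_
_________#_
_________#_
_________#_
_________#_
_________#_
_________#_
_________#_
___________
___________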